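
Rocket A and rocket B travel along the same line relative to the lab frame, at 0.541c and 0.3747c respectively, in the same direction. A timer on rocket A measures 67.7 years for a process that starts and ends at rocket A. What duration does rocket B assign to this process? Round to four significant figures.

69.22 years

Speed of rocket A in rocket B's frame: u = (v_A − v_B)/(1 − v_A v_B/c²) = (0.541 − 0.3747)/(1 − 0.541×0.3747) = 0.1663/0.7972873 = 0.20858; |u| = 0.20858c.
At |u| = 0.20858c, γ = (1 − 0.0435056)^(−1/2) = 1.0225.
Rocket A's interval is proper; time dilation gives Δt_B = γΔτ = 1.0225 × 67.7 years = 69.22 years.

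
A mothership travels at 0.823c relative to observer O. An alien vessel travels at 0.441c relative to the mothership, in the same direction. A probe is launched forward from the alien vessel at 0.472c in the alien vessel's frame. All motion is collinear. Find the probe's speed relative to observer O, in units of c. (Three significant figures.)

0.973c

Compose velocities in two stages. Stage 1 (into S'): u₁ = (0.472+0.441)/(1+0.472×0.441) = 0.7557.
Stage 2 (into S): u = (0.7557+0.823)/(1+0.7557×0.823) = 0.97334, so the speed is 0.973c.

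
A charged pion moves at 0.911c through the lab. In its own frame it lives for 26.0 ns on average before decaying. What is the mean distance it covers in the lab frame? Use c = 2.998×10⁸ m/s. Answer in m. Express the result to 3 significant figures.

β² = 0.829921, so γ = 1/√0.170079 = 2.4248.
Lab-frame lifetime: Δt = γτ = 2.4248 × 26.0 ns = 63.045 ns.
Distance: d = vΔt = 0.911 × 2.998×10⁸ m/s × 6.3045×10^-8 s = 17.2 m.

17.2 m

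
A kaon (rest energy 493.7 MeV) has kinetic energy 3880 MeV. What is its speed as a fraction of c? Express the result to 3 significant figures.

K = (γ−1)mc², so γ = 1 + 3880/493.7 = 8.859.
Then v/c = √(1 − γ⁻²) = √(1 − 0.0127418) = √0.9872582 = 0.994.

0.994c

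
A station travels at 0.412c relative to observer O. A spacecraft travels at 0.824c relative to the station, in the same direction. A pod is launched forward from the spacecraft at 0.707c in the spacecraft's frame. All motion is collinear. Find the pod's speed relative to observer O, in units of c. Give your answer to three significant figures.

0.986c

Compose velocities in two stages. Stage 1 (into S'): u₁ = (0.707+0.824)/(1+0.707×0.824) = 0.96741.
Stage 2 (into S): u = (0.96741+0.412)/(1+0.96741×0.412) = 0.9863, so the speed is 0.986c.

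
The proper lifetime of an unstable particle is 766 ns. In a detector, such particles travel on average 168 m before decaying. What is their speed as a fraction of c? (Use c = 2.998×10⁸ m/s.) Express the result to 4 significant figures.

0.5904c

Lab distance = (lab lifetime)·v = γτ·βc, so βγ = d/(cτ) = 168.0/(2.998×10⁸ × 7.660×10^-7) = 0.73156.
With βγ = 0.73156: γ² = 1 + (βγ)² = 1.53518, and β = (βγ)/γ = 0.73156/1.23902 = 0.5904.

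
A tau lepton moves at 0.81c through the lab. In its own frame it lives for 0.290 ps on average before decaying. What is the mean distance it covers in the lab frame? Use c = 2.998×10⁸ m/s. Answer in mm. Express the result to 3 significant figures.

0.120 mm

β² = 0.6561, so γ = 1/√0.3439 = 1.7052.
Lab-frame lifetime: Δt = γτ = 1.7052 × 0.290 ps = 0.49451 ps.
Distance: d = vΔt = 0.81 × 2.998×10⁸ m/s × 4.9451×10^-13 s = 1.20×10^-4 m = 0.120 mm.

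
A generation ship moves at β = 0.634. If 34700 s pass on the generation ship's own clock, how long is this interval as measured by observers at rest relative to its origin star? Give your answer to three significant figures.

44900 s

β² = 0.401956, so γ = 1/√0.598044 = 1.2931.
Time dilation: Δt = γ·Δτ = 1.2931 × 34700 = 44900 s.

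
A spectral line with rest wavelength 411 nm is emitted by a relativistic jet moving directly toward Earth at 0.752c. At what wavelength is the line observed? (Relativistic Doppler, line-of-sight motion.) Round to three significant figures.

155 nm

Relativistic Doppler for wavelength: λ_obs = λ_src · √((1−β)/(1+β)).
With β = 0.752: factor = √(0.248/1.752) = 0.37623.
λ_obs = 411 × 0.37623 = 155 nm.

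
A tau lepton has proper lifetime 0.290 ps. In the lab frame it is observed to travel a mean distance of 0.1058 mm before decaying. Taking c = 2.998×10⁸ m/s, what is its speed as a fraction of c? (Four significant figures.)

0.7726c

d = βγcτ ⇒ βγ = d/(cτ) = 1.058×10^-4 m / (8.6942×10^-5 m) = 1.2169.
β = (βγ)/√(1+(βγ)²) = 1.2169/√2.48085 = 0.7726.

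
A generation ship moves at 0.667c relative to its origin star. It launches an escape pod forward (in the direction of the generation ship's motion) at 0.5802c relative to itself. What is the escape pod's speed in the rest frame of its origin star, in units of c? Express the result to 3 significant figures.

0.899c

Relativistic velocity addition: u = (u' + v)/(1 + u'v/c²), with u' = 0.5802c and v = 0.667c.
Numerator: 0.5802 + 0.667 = 1.2472. Denominator: 1 + (0.5802)(0.667) = 1.3869934.
u = 1.2472/1.3869934 = 0.89921, so the speed is 0.899c.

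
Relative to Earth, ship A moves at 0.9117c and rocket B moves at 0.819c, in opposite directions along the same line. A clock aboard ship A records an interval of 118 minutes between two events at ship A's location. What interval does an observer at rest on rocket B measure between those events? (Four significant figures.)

Speed of ship A in rocket B's frame: u = (v_A + v_B)/(1 + v_A v_B/c²) = (0.9117 + 0.819)/(1 + 0.9117×0.819) = 1.7307/1.7466823 = 0.99085; |u| = 0.99085c.
At |u| = 0.99085c, γ = (1 − 0.981784)^(−1/2) = 7.4092.
Ship A's interval is proper; time dilation gives Δt_B = γΔτ = 7.4092 × 118 minutes = 874.3 minutes.

874.3 minutes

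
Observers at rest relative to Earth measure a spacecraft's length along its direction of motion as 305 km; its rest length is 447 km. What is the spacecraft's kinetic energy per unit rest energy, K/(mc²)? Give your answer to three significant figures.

γ = L₀/L = 447/305 = 1.46557.
Since K = (γ−1)mc², K/(mc²) = 1.46557 − 1 = 0.466.

0.466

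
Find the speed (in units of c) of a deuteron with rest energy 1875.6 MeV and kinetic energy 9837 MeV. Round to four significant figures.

K = (γ−1)mc², so γ = 1 + 9837/1875.6 = 6.2447.
Then v/c = √(1 − γ⁻²) = √(1 − 0.0256435) = √0.9743565 = 0.9871.

0.9871c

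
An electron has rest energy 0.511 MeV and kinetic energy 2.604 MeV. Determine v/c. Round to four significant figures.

0.9865

γ = 1 + K/(mc²) = 1 + 2.604/0.511 = 6.0959.
β = √(1 − 1/γ²) = √(1 − 0.0269107) = √0.9730893 = 0.9865.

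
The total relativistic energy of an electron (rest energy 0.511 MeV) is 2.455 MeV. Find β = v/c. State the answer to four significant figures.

0.9781

γ = E/(mc²) = 2.455/0.511 = 4.8043.
β = √(1 − 1/γ²) = √(1 − 0.0433251) = √0.9566749 = 0.9781.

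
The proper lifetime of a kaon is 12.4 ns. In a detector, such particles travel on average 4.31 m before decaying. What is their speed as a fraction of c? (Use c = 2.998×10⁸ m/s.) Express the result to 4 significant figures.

0.7572c

Lab distance = (lab lifetime)·v = γτ·βc, so βγ = d/(cτ) = 4.310/(2.998×10⁸ × 1.240×10^-8) = 1.1594.
With βγ = 1.1594: γ² = 1 + (βγ)² = 2.34421, and β = (βγ)/γ = 1.1594/1.53108 = 0.7572.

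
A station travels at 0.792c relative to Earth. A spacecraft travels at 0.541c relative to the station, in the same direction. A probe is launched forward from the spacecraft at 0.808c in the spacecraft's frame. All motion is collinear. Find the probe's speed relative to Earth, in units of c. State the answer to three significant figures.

First combine the probe and spacecraft (S''→S'): u₁ = (0.808 + 0.541)/(1 + 0.808×0.541) = 1.349/1.437128 = 0.93868.
Then combine with the station (S'→S): u = (0.93868 + 0.792)/(1 + 0.93868×0.792) = 1.73068/1.74343456 = 0.99268.

0.993c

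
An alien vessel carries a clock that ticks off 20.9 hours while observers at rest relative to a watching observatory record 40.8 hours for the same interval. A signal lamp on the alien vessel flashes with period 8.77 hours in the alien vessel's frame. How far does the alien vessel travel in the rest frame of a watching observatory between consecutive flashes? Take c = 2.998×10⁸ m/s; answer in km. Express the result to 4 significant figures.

From Δt = γΔτ: γ = 40.8/20.9 = 1.95215.
β = √(1 − 1/γ²) = 0.85883. Lab-frame period = γτ = 1.95215×8.77 hours = 17.12 hours. Distance = βc × γτ = 0.85883 × 2.998×10⁸ m/s × 61632 s = 1.5869×10^13 m = 1.587×10^10 km.

1.587×10^10 km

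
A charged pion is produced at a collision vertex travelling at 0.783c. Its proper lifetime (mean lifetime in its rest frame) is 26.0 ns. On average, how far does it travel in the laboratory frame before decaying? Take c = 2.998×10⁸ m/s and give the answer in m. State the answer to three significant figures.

9.81 m

γ = 1/√(1 − β²) = 1/√(1 − 0.613089) = 1/√0.386911 = 1/0.622022 = 1.6077.
Lab-frame lifetime: Δt = γτ = 1.6077 × 26.0 ns = 41.8 ns.
Distance: d = vΔt = 0.783 × 2.998×10⁸ m/s × 4.1800×10^-8 s = 9.81 m.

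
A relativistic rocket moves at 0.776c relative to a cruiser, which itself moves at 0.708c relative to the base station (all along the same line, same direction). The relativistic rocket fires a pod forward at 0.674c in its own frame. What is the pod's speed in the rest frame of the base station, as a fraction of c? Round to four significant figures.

Compose velocities in two stages. Stage 1 (into S'): u₁ = (0.674+0.776)/(1+0.674×0.776) = 0.95205.
Stage 2 (into S): u = (0.95205+0.708)/(1+0.95205×0.708) = 0.99164, so the speed is 0.9916c.

0.9916c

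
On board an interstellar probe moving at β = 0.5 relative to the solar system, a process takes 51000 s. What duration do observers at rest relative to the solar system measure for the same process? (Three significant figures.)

58900 s

γ = 1/√(1 − β²) = 1/√(1 − 0.25) = 1/√0.75 = 1/0.866025 = 1.1547.
Time dilation: Δt = γ·Δτ = 1.1547 × 51000 = 58900 s.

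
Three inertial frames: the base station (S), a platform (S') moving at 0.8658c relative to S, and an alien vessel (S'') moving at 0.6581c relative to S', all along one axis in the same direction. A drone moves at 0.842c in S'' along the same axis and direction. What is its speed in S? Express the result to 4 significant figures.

Apply u = (u'+v)/(1+u'v) twice. Drone in the platform frame: (0.842+0.6581)/(1+0.842·0.6581) = 1.5001/1.5541202 = 0.96524c.
That velocity, transformed to the rest frame of the base station: (0.96524+0.8658)/(1+0.96524·0.8658) = 1.83104/1.835704792 = 0.99746c.

0.9975c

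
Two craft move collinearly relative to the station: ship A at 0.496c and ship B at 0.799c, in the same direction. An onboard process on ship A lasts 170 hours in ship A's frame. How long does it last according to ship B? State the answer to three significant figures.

197 hours

The velocity of ship A relative to ship B is (0.496 − 0.799)c / (1 − 0.496×0.799) = −0.50191c; relative speed 0.50191c.
At |u| = 0.50191c, γ = (1 − 0.251914)^(−1/2) = 1.1562.
Ship A's interval is proper; time dilation gives Δt_B = γΔτ = 1.1562 × 170 hours = 197 hours.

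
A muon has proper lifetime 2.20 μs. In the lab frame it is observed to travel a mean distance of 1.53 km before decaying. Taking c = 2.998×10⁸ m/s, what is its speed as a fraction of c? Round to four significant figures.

0.9183c

Lab distance = (lab lifetime)·v = γτ·βc, so βγ = d/(cτ) = 1530/(2.998×10⁸ × 2.200×10^-6) = 2.3197.
With βγ = 2.3197: γ² = 1 + (βγ)² = 6.38101, and β = (βγ)/γ = 2.3197/2.52607 = 0.9183.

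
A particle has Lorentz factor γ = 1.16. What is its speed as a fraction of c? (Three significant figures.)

β = √(1 − 1/γ²) = √(1 − 1/1.3456) = √0.256837 = 0.507.

0.507c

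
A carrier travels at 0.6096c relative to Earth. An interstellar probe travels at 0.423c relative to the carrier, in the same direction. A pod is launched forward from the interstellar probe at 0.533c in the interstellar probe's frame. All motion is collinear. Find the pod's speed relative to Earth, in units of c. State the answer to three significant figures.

0.942c

Compose velocities in two stages. Stage 1 (into S'): u₁ = (0.533+0.423)/(1+0.533×0.423) = 0.78012.
Stage 2 (into S): u = (0.78012+0.6096)/(1+0.78012×0.6096) = 0.94182, so the speed is 0.942c.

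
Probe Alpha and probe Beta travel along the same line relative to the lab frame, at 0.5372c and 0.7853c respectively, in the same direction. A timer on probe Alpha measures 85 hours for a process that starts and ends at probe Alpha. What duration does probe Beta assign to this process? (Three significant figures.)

94.1 hours

Speed of probe Alpha in probe Beta's frame: u = (v_A − v_B)/(1 − v_A v_B/c²) = (0.5372 − 0.7853)/(1 − 0.5372×0.7853) = −0.2481/0.57813684 = −0.42914; |u| = 0.42914c.
γ for this relative speed: γ = 1/√(1 − 0.184161) = 1.1071.
The clock on probe Alpha records proper time, so probe Beta measures Δt = γΔτ = 1.1071 × 85 = 94.1 hours.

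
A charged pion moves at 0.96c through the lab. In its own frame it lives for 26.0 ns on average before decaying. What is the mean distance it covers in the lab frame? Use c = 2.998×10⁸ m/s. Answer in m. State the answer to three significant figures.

γ = 1/√(1 − β²) = 1/√(1 − 0.9216) = 1/√0.0784 = 1/0.28 = 3.5714.
Lab-frame lifetime: Δt = γτ = 3.5714 × 26.0 ns = 92.856 ns.
Distance: d = vΔt = 0.96 × 2.998×10⁸ m/s × 9.2856×10^-8 s = 26.7 m.

26.7 m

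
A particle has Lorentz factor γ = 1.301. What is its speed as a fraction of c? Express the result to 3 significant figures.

β = √(1 − 1/γ²) = √(1 − 1/1.692601) = √0.409193 = 0.640.

0.640c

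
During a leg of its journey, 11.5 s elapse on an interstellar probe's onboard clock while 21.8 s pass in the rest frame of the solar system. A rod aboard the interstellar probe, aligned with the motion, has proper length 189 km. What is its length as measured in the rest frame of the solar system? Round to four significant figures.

99.70 km

γ = Δt/Δτ = 21.8/11.5 = 1.89565.
The rod contracts by the same γ: 189 km / 1.89565 = 99.70 km.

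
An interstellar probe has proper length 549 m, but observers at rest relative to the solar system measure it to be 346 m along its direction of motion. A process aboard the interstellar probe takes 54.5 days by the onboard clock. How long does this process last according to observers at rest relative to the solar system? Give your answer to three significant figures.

γ = L₀/L = 549/346 = 1.58671.
Δt = γΔτ = 1.58671 × 54.5 = 86.5 days.

86.5 days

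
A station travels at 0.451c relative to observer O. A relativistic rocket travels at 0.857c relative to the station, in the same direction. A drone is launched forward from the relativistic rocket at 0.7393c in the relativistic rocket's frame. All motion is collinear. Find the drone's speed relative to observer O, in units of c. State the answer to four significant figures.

0.9913c

Apply u = (u'+v)/(1+u'v) twice. Drone in the station frame: (0.7393+0.857)/(1+0.7393·0.857) = 1.5963/1.6335801 = 0.97718c.
That velocity, transformed to the rest frame of observer O: (0.97718+0.451)/(1+0.97718·0.451) = 1.42818/1.44070818 = 0.9913c.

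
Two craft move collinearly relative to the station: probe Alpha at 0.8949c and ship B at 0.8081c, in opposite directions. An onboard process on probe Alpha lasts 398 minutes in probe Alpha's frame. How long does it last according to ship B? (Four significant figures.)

Speed of probe Alpha in ship B's frame: u = (v_A + v_B)/(1 + v_A v_B/c²) = (0.8949 + 0.8081)/(1 + 0.8949×0.8081) = 1.703/1.72316869 = 0.9883; |u| = 0.9883c.
At |u| = 0.9883c, γ = (1 − 0.976737)^(−1/2) = 6.5564.
Probe Alpha's interval is proper; time dilation gives Δt_B = γΔτ = 6.5564 × 398 minutes = 2609 minutes.

2609 minutes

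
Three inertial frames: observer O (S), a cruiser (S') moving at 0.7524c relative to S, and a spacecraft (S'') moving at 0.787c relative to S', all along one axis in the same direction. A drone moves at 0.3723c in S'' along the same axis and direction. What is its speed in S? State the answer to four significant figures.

0.9847c

Compose velocities in two stages. Stage 1 (into S'): u₁ = (0.3723+0.787)/(1+0.3723×0.787) = 0.8966.
Stage 2 (into S): u = (0.8966+0.7524)/(1+0.8966×0.7524) = 0.98471, so the speed is 0.9847c.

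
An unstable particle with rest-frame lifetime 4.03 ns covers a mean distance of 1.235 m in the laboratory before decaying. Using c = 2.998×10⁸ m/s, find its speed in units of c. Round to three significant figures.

Lab distance = (lab lifetime)·v = γτ·βc, so βγ = d/(cτ) = 1.235/(2.998×10⁸ × 4.030×10^-9) = 1.0222.
With βγ = 1.0222: γ² = 1 + (βγ)² = 2.04489, and β = (βγ)/γ = 1.0222/1.43 = 0.715.

0.715c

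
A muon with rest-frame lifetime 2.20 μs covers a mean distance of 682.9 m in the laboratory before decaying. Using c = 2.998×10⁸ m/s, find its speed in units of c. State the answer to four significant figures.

0.7193c

d = βγcτ ⇒ βγ = d/(cτ) = 682.9 m / (659.56 m) = 1.0354.
β = (βγ)/√(1+(βγ)²) = 1.0354/√2.07205 = 0.7193.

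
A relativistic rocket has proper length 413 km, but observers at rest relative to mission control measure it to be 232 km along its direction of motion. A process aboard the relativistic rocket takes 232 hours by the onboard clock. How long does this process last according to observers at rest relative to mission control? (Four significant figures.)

Length contraction gives γ = L₀/L = 413/232 = 1.78017.
The same γ dilates the second interval: 1.78017 × 232 hours = 413.0 hours.

413.0 hours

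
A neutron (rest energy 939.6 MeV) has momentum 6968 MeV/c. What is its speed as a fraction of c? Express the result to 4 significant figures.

pc/(mc²) = 6968/939.6 = 7.4159 = βγ = β/√(1−β²).
So β² = x²/(1 + x²) with x = 7.4159: x² = 54.9956, β² = 54.9956/55.9956 = 0.982141, β = 0.9910.

0.9910c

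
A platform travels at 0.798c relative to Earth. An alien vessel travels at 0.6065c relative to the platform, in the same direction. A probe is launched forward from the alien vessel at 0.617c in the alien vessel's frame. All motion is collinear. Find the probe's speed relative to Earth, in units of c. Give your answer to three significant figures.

0.987c

Compose velocities in two stages. Stage 1 (into S'): u₁ = (0.617+0.6065)/(1+0.617×0.6065) = 0.89033.
Stage 2 (into S): u = (0.89033+0.798)/(1+0.89033×0.798) = 0.98705, so the speed is 0.987c.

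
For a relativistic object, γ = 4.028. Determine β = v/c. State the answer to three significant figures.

0.969

β = √(1 − 1/γ²) = √(1 − 1/16.224784) = √0.938366 = 0.969.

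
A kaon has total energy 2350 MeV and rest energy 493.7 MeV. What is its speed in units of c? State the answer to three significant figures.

Total energy E = γmc² gives γ = 2350/493.7 = 4.76.
Hence β = √(1 − 1/γ²) = √(1 − 0.0441353) = √0.9558647 = 0.978.

0.978c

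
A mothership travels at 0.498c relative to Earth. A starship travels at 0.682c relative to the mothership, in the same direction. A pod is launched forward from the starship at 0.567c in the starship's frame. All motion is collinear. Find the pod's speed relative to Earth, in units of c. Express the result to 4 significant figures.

0.9656c

First combine the pod and starship (S''→S'): u₁ = (0.567 + 0.682)/(1 + 0.567×0.682) = 1.249/1.386694 = 0.9007.
Then combine with the mothership (S'→S): u = (0.9007 + 0.498)/(1 + 0.9007×0.498) = 1.3987/1.4485486 = 0.96559.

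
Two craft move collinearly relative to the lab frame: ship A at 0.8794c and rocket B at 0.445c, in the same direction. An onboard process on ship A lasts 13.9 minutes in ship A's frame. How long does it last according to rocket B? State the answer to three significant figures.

The velocity of ship A relative to rocket B is (0.8794 − 0.445)c / (1 − 0.8794×0.445) = 0.71369c; relative speed 0.71369c.
At |u| = 0.71369c, γ = (1 − 0.509353)^(−1/2) = 1.4276.
The clock on ship A records proper time, so rocket B measures Δt = γΔτ = 1.4276 × 13.9 = 19.8 minutes.

19.8 minutes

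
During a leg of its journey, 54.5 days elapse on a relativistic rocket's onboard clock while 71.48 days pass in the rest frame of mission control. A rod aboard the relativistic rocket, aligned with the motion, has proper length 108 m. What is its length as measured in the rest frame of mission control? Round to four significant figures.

γ = Δt/Δτ = 71.48/54.5 = 1.31156.
The rod contracts by the same γ: 108 m / 1.31156 = 82.34 m.

82.34 m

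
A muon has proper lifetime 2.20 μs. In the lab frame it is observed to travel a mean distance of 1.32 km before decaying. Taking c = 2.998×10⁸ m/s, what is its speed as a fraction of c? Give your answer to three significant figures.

Lab distance = (lab lifetime)·v = γτ·βc, so βγ = d/(cτ) = 1320/(2.998×10⁸ × 2.200×10^-6) = 2.0013.
With βγ = 2.0013: γ² = 1 + (βγ)² = 5.0052, and β = (βγ)/γ = 2.0013/2.23723 = 0.895.

0.895c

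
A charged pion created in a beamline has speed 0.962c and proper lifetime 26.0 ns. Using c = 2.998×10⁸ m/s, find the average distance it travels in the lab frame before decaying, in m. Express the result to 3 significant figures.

β² = 0.925444, so γ = 1/√0.074556 = 3.6623.
Lab-frame lifetime: Δt = γτ = 3.6623 × 26.0 ns = 95.22 ns.
Distance: d = vΔt = 0.962 × 2.998×10⁸ m/s × 9.5220×10^-8 s = 27.5 m.

27.5 m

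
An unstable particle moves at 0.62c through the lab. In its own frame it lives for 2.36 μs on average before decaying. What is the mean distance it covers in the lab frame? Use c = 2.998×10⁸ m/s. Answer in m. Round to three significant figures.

559 m

Lorentz factor: γ = (1 − 0.3844)^(−1/2) = 1.2745.
Lab-frame lifetime: Δt = γτ = 1.2745 × 2.36 μs = 3.0078 μs.
Distance: d = vΔt = 0.62 × 2.998×10⁸ m/s × 3.0078×10^-6 s = 559 m.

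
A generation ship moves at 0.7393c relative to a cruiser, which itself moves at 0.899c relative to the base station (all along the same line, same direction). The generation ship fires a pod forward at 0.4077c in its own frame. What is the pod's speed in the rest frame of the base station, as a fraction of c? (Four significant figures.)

Compose velocities in two stages. Stage 1 (into S'): u₁ = (0.4077+0.7393)/(1+0.4077×0.7393) = 0.88135.
Stage 2 (into S): u = (0.88135+0.899)/(1+0.88135×0.899) = 0.99331, so the speed is 0.9933c.

0.9933c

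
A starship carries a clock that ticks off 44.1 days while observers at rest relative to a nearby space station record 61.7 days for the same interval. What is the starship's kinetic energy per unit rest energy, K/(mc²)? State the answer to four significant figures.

γ = Δt/Δτ = 61.7/44.1 = 1.39909.
K/(mc²) = γ − 1 = 1.39909 − 1 = 0.3991.

0.3991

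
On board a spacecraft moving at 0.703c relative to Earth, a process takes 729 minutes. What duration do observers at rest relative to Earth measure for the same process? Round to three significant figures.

1030 minutes

γ = 1/√(1 − β²) = 1/√(1 − 0.494209) = 1/√0.505791 = 1/0.71119 = 1.4061.
The onboard clock measures proper time, so the interval in the rest frame of Earth is dilated: Δt = γ·Δτ = 1.4061 × 729 minutes = 1030 minutes.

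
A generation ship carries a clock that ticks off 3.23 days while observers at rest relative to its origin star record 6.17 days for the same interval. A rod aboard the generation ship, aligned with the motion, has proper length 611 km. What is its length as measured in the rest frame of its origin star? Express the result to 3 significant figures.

From Δt = γΔτ: γ = 6.17/3.23 = 1.91022.
The rod contracts by the same γ: 611 km / 1.91022 = 320 km.

320 km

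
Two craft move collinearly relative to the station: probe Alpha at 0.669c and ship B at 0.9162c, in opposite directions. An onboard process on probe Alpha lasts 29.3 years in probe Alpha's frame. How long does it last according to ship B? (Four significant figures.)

Transform probe Alpha's velocity into ship B's frame: (0.669 + 0.9162)/(1 + 0.669·0.9162) = 1.5852/1.6129378, so the relative speed is 0.9828c.
γ for this relative speed: γ = 1/√(1 − 0.965896) = 5.415.
The clock on probe Alpha records proper time, so ship B measures Δt = γΔτ = 5.415 × 29.3 = 158.7 years.

158.7 years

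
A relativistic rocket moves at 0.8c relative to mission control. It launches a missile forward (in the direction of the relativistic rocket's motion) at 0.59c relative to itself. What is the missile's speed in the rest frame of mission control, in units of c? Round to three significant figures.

0.944c

In units of c, u = (u' + v)/(1 + u'v) with u' = 0.59 and v = 0.8.
Numerator: 0.59 + 0.8 = 1.39. Denominator: 1 + (0.59)(0.8) = 1.472.
u = 1.39/1.472 = 0.94429, so the speed is 0.944c.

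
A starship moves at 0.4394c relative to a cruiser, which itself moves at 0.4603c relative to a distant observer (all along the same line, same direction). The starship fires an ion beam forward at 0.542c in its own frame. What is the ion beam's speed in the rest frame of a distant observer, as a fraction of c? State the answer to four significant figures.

0.9180c

First combine the ion beam and starship (S''→S'): u₁ = (0.542 + 0.4394)/(1 + 0.542×0.4394) = 0.9814/1.2381548 = 0.79263.
Then combine with the cruiser (S'→S): u = (0.79263 + 0.4603)/(1 + 0.79263×0.4603) = 1.25293/1.364847589 = 0.918.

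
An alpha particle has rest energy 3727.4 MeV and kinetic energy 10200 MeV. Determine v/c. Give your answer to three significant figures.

0.964

K = (γ−1)mc², so γ = 1 + 10200/3727.4 = 3.7365.
Then v/c = √(1 − γ⁻²) = √(1 − 0.0716259) = √0.9283741 = 0.964.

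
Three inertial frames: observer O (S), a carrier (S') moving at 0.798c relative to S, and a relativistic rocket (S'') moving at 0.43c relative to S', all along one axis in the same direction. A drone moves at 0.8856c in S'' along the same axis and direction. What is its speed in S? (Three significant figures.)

Apply u = (u'+v)/(1+u'v) twice. Drone in the carrier frame: (0.8856+0.43)/(1+0.8856·0.43) = 1.3156/1.380808 = 0.95278c.
That velocity, transformed to the rest frame of observer O: (0.95278+0.798)/(1+0.95278·0.798) = 1.75078/1.76031844 = 0.99458c.

0.995c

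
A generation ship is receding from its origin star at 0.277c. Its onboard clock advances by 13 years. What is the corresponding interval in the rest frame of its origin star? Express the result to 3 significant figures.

13.5 years

γ = 1/√(1 − β²) = 1/√(1 − 0.076729) = 1/√0.923271 = 1/0.96087 = 1.0407.
Time dilation: Δt = γ·Δτ = 1.0407 × 13 = 13.5 years.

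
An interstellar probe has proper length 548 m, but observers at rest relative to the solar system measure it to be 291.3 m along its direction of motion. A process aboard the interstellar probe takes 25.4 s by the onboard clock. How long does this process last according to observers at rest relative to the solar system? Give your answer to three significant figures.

47.8 s

γ = L₀/L = 548/291.3 = 1.88122.
Δt = γΔτ = 1.88122 × 25.4 = 47.8 s.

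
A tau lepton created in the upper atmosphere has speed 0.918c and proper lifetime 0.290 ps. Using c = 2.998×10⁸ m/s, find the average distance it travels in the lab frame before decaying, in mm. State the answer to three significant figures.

With β = 0.918, γ = 1/√(1 − 0.918²) = 1/√0.157276 = 2.5216.
Lab-frame lifetime: Δt = γτ = 2.5216 × 0.290 ps = 0.73126 ps.
Distance: d = vΔt = 0.918 × 2.998×10⁸ m/s × 7.3126×10^-13 s = 2.01×10^-4 m = 0.201 mm.

0.201 mm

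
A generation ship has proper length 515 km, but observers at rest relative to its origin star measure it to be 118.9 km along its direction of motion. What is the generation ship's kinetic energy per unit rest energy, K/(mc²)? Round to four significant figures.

From L = L₀/γ: γ = 515/118.9 = 4.33137.
K/(mc²) = γ − 1 = 4.33137 − 1 = 3.331.

3.331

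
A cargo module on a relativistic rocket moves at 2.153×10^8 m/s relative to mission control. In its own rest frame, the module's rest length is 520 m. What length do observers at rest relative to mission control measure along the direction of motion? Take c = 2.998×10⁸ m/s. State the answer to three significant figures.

362 m

β = v/c = (2.153×10^8 m/s)/(2.998×10⁸ m/s) = 0.718145.
β² = 0.5157322, so γ = 1/√0.4842678 = 1.437.
Length contraction: L = L₀/γ = 520/1.437 = 362 m.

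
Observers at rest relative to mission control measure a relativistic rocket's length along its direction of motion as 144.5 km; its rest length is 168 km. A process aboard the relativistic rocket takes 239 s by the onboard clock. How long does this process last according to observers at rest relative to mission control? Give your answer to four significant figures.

Length contraction gives γ = L₀/L = 168/144.5 = 1.16263.
The same γ dilates the second interval: 1.16263 × 239 s = 277.9 s.

277.9 s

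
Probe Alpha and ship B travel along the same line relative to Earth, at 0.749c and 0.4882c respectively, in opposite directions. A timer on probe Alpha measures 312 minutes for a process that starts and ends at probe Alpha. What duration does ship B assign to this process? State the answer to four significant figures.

736.9 minutes

Transform probe Alpha's velocity into ship B's frame: (0.749 + 0.4882)/(1 + 0.749·0.4882) = 1.2372/1.3656618, so the relative speed is 0.90593c.
At |u| = 0.90593c, γ = (1 − 0.820709)^(−1/2) = 2.3617.
Probe Alpha's interval is proper; time dilation gives Δt_B = γΔτ = 2.3617 × 312 minutes = 736.9 minutes.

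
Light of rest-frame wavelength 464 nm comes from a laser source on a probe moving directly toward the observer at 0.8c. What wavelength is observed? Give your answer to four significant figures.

154.7 nm

Relativistic Doppler for wavelength: λ_obs = λ_src · √((1−β)/(1+β)).
With β = 0.8: factor = √(0.2/1.8) = 0.33333.
λ_obs = 464 × 0.33333 = 154.7 nm.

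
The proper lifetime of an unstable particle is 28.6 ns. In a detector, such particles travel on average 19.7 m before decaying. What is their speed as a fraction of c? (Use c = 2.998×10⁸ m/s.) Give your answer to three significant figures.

d = βγcτ ⇒ βγ = d/(cτ) = 19.70 m / (8.57428 m) = 2.2976.
β = (βγ)/√(1+(βγ)²) = 2.2976/√6.27897 = 0.917.

0.917c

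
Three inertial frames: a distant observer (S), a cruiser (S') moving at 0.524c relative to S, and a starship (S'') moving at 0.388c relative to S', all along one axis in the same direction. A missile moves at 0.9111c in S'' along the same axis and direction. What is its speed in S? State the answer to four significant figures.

Compose velocities in two stages. Stage 1 (into S'): u₁ = (0.9111+0.388)/(1+0.9111×0.388) = 0.9598.
Stage 2 (into S): u = (0.9598+0.524)/(1+0.9598×0.524) = 0.98727, so the speed is 0.9873c.

0.9873c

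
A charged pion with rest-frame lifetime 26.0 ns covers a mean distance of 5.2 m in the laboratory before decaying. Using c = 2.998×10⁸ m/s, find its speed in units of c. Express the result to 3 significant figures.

d = βγcτ ⇒ βγ = d/(cτ) = 5.200 m / (7.7948 m) = 0.66711.
β = (βγ)/√(1+(βγ)²) = 0.66711/√1.445036 = 0.555.

0.555c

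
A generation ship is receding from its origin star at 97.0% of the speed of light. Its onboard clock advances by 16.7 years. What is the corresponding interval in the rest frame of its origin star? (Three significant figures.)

γ = 1/√(1 − β²) = 1/√(1 − 0.9409) = 1/√0.0591 = 4.1135.
The onboard clock measures proper time, so the interval in the rest frame of its origin star is dilated: Δt = γ·Δτ = 4.1135 × 16.7 years = 68.7 years.

68.7 years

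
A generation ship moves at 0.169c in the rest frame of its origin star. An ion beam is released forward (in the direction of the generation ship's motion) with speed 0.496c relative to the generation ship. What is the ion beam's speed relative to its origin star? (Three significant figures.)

Relativistic velocity addition: u = (u' + v)/(1 + u'v/c²), with u' = 0.496c and v = 0.169c.
Numerator: 0.496 + 0.169 = 0.665. Denominator: 1 + (0.496)(0.169) = 1.083824.
u = 0.665/1.083824 = 0.61357, so the speed is 0.614c.

0.614c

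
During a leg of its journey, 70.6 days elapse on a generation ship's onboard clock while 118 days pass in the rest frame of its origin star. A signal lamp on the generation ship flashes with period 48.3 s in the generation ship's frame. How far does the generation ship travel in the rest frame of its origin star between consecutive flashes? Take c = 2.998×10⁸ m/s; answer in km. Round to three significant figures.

The time-dilation ratio gives γ = 118/70.6 = 1.67139.
β = √(1 − 1/γ²) = 0.80127. Lab-frame period = γτ = 1.67139×48.3 s = 80.728 s. Distance = βc × γτ = 0.80127 × 2.998×10⁸ m/s × 80.728 s = 1.9393×10^10 m = 1.94×10^7 km.

1.94×10^7 km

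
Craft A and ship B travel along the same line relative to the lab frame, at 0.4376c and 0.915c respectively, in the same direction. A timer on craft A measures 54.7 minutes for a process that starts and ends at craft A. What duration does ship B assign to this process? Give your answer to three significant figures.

Transform craft A's velocity into ship B's frame: (0.4376 − 0.915)/(1 − 0.4376·0.915) = −0.4774/0.599596, so the relative speed is 0.7962c.
γ for this relative speed: γ = 1/√(1 − 0.633934) = 1.6528.
Craft A's interval is proper; time dilation gives Δt_B = γΔτ = 1.6528 × 54.7 minutes = 90.4 minutes.

90.4 minutes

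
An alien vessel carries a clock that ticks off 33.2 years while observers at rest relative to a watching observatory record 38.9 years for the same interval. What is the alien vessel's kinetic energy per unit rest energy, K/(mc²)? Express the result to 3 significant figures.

0.172

The time-dilation ratio gives γ = 38.9/33.2 = 1.17169.
Since K = (γ−1)mc², K/(mc²) = 1.17169 − 1 = 0.172.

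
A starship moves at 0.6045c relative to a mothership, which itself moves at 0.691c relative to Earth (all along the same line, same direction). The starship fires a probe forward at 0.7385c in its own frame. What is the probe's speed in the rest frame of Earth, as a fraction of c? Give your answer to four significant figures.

0.9865c

First combine the probe and starship (S''→S'): u₁ = (0.7385 + 0.6045)/(1 + 0.7385×0.6045) = 1.343/1.44642325 = 0.9285.
Then combine with the mothership (S'→S): u = (0.9285 + 0.691)/(1 + 0.9285×0.691) = 1.6195/1.6415935 = 0.98654.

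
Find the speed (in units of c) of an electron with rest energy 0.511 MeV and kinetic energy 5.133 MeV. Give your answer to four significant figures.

0.9959c

γ = 1 + K/(mc²) = 1 + 5.133/0.511 = 11.045.
β = √(1 − 1/γ²) = √(1 − 0.00819726) = √0.99180274 = 0.9959.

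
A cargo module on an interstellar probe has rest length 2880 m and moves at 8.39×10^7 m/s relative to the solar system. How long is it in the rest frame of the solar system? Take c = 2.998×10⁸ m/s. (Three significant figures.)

β = v/c = (8.39×10^7 m/s)/(2.998×10⁸ m/s) = 0.279853.
γ = 1/√(1 − β²) = 1/√(1 − 0.0783177) = 1/√0.9216823 = 1/0.960043 = 1.0416.
Along the direction of motion the measured length is L₀/γ = 2880/1.0416 = 2760 m.

2760 m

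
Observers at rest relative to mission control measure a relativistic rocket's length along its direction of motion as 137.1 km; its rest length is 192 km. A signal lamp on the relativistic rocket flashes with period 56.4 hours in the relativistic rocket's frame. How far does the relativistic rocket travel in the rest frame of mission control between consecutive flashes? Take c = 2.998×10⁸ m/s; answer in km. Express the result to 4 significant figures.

5.968×10^10 km

γ = L₀/L = 192/137.1 = 1.40044.
β = √(1 − 1/γ²) = 0.70008. Lab-frame period = γτ = 1.40044×56.4 hours = 78.985 hours. Distance = βc × γτ = 0.70008 × 2.998×10⁸ m/s × 284346 s = 5.9680×10^13 m = 5.968×10^10 km.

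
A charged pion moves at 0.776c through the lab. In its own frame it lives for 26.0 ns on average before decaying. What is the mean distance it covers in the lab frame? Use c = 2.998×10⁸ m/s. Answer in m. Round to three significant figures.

9.59 m

γ = 1/√(1 − β²) = 1/√(1 − 0.602176) = 1/√0.397824 = 1/0.630733 = 1.5855.
Lab-frame lifetime: Δt = γτ = 1.5855 × 26.0 ns = 41.223 ns.
Distance: d = vΔt = 0.776 × 2.998×10⁸ m/s × 4.1223×10^-8 s = 9.59 m.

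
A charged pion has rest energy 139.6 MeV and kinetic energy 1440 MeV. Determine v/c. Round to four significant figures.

0.9961

γ = 1 + K/(mc²) = 1 + 1440/139.6 = 11.315.
β = √(1 − 1/γ²) = √(1 − 0.00781072) = √0.99218928 = 0.9961.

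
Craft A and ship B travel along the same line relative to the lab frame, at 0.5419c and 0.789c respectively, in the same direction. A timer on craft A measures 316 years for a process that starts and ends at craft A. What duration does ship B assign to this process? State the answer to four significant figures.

350.3 years

Speed of craft A in ship B's frame: u = (v_A − v_B)/(1 − v_A v_B/c²) = (0.5419 − 0.789)/(1 − 0.5419×0.789) = −0.2471/0.5724409 = −0.43166; |u| = 0.43166c.
At |u| = 0.43166c, γ = (1 − 0.18633)^(−1/2) = 1.1086.
Craft A's interval is proper; time dilation gives Δt_B = γΔτ = 1.1086 × 316 years = 350.3 years.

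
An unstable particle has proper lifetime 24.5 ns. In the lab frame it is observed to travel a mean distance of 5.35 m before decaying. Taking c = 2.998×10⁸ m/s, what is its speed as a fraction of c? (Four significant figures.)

0.5888c

d = βγcτ ⇒ βγ = d/(cτ) = 5.350 m / (7.3451 m) = 0.72838.
β = (βγ)/√(1+(βγ)²) = 0.72838/√1.530537 = 0.5888.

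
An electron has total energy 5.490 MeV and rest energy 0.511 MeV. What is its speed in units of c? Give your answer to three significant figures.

γ = E/(mc²) = 5.490/0.511 = 10.744.
β = √(1 − 1/γ²) = √(1 − 0.00866299) = √0.99133701 = 0.996.

0.996c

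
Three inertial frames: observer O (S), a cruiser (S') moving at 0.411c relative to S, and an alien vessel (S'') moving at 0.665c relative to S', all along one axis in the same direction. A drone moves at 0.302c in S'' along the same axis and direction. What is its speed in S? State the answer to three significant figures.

0.914c

Compose velocities in two stages. Stage 1 (into S'): u₁ = (0.302+0.665)/(1+0.302×0.665) = 0.80528.
Stage 2 (into S): u = (0.80528+0.411)/(1+0.80528×0.411) = 0.91383, so the speed is 0.914c.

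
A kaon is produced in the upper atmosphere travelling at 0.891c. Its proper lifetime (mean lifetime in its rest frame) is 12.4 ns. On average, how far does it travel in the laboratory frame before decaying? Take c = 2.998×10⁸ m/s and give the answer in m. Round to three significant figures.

With β = 0.891, γ = 1/√(1 − 0.891²) = 1/√0.206119 = 2.2026.
Lab-frame lifetime: Δt = γτ = 2.2026 × 12.4 ns = 27.312 ns.
Distance: d = vΔt = 0.891 × 2.998×10⁸ m/s × 2.7312×10^-8 s = 7.30 m.

7.30 m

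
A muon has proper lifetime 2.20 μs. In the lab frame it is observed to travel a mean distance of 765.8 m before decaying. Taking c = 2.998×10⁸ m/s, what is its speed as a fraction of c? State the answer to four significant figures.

Lab distance = (lab lifetime)·v = γτ·βc, so βγ = d/(cτ) = 765.8/(2.998×10⁸ × 2.200×10^-6) = 1.1611.
With βγ = 1.1611: γ² = 1 + (βγ)² = 2.34815, and β = (βγ)/γ = 1.1611/1.53237 = 0.7577.

0.7577c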